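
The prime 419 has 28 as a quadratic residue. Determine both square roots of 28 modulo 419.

Since 419 ≡ 3 (mod 4), a square root of 28 is 28^((419+1)/4) = 28^105 mod 419.
Repeated squaring: 28^2≡365, 28^4≡402, 28^8≡289, 28^16≡140, 28^32≡326, 28^64≡269 (mod 419).
28^105 = 28^(64+32+8+1) ≡ 191 (mod 419).
Check: 191² = 36481 ≡ 28 (mod 419). The two roots are 191 and 228.

191, 228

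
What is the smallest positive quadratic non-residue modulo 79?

(2/79) = +1, so 2 is a residue.
(3/79) = −1, so 3 is the smallest positive non-residue mod 79.

3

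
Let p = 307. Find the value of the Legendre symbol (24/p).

1

Euler's criterion: (24/307) ≡ 24^153 (mod 307).
24^2 ≡ 269 (mod 307)
24^4 ≡ 216 (mod 307)
24^8 ≡ 299 (mod 307)
24^16 ≡ 64 (mod 307)
24^32 ≡ 105 (mod 307)
24^64 ≡ 280 (mod 307)
24^128 ≡ 115 (mod 307)
24^153 = 24^(128+16+8+1) ≡ 1 (mod 307).
Result is 1, so (24/307) = 1.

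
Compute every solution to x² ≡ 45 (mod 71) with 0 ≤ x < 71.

Since 71 ≡ 3 (mod 4), a square root of 45 is 45^((71+1)/4) = 45^18 mod 71.
Repeated squaring: 45^2≡37, 45^4≡20, 45^8≡45, 45^16≡37 (mod 71).
45^18 = 45^(16+2) ≡ 20 (mod 71).
Check: 20² = 400 ≡ 45 (mod 71). The two roots are 20 and 51.

20, 51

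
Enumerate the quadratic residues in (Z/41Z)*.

1,2,4,5,8,9,10,16,18,20,21,23,25,31,32,33,36,37,39,40

Square k = 1,…,20 (k and 41−k give the same square):
1²=1, 2²=4, 3²=9, 4²=16, 5²=25, 6²=36, 7²≡8, 8²≡23, 9²≡40, 10²≡18, 11²≡39, 12²≡21, 13²≡5, 14²≡32, 15²≡20, 16²≡10, 17²≡2, 18²≡37, 19²≡33, 20²≡31 (mod 41).
So the quadratic residues mod 41 are {1, 2, 4, 5, 8, 9, 10, 16, 18, 20, 21, 23, 25, 31, 32, 33, 36, 37, 39, 40}.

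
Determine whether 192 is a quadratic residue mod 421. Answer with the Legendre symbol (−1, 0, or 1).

Euler's criterion: (192/421) ≡ 192^210 (mod 421).
192^2 ≡ 237 (mod 421)
192^4 ≡ 176 (mod 421)
192^8 ≡ 243 (mod 421)
192^16 ≡ 109 (mod 421)
192^32 ≡ 93 (mod 421)
192^64 ≡ 229 (mod 421)
192^128 ≡ 237 (mod 421)
192^210 = 192^(128+64+16+2) ≡ 1 (mod 421).
Result is 1, so (192/421) = 1.

1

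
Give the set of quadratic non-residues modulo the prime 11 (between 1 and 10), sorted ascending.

Square k = 1,…,5 (k and 11−k give the same square):
1²=1, 2²=4, 3²=9, 4²≡5, 5²≡3 (mod 11).
The residues are {1, 3, 4, 5, 9}; the non-residues are the remaining 5 nonzero classes.

2, 6, 7, 8, 10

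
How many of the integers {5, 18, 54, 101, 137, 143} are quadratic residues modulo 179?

2

(5/179) = +1 → QR.
(18/179) = -1 → non-residue.
(54/179) = -1 → non-residue.
(101/179) = +1 → QR.
(137/179) = -1 → non-residue.
(143/179) = -1 → non-residue.
Total quadratic residues among the 6: 2.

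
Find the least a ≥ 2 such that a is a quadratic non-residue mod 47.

5

(2/47) = +1, so 2 is a residue.
(3/47) = +1, so 3 is a residue.
(4/47) = +1, so 4 is a residue.
(5/47) = −1, so 5 is the smallest positive non-residue mod 47.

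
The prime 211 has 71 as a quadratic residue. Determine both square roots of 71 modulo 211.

Since 211 ≡ 3 (mod 4), a square root of 71 is 71^((211+1)/4) = 71^53 mod 211.
Repeated squaring: 71^2≡188, 71^4≡107, 71^8≡55, 71^16≡71, 71^32≡188 (mod 211).
71^53 = 71^(32+16+4+1) ≡ 55 (mod 211).
Check: 55² = 3025 ≡ 71 (mod 211). The two roots are 55 and 156.

55, 156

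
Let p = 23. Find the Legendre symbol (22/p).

Pull out 2: since 23 ≡ 7 (mod 8), (2/23) = +1.
Reciprocity: 11 ≡ 3 and 23 ≡ 3 (mod 4), so (11/23) = −(23/11).
Reduce top mod 11: now compute (1/11).
Reached (1/11) = 1. Collecting the sign flips along the way, the symbol is -1.

-1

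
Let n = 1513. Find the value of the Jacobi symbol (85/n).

0

Reciprocity: 85 ≡ 1 and 1513 ≡ 1 (mod 4), so (85/1513) = +(1513/85).
Reduce top mod 85: now compute (68/85).
Pull out 2^2: since 85 ≡ 5 (mod 8), (2/85) = -1, so (2/85)^2 = +1.
Reciprocity: 17 ≡ 1 and 85 ≡ 1 (mod 4), so (17/85) = +(85/17).
Reduce top mod 17: now compute (0/17).
Top reduces to 0: gcd > 1, so the symbol is 0.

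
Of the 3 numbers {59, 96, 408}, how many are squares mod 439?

1

(59/439) = -1 → non-residue.
(96/439) = -1 → non-residue.
(408/439) = +1 → QR.
Total quadratic residues among the 3: 1.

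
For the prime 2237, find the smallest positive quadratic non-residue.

(2/2237) = −1, so 2 is the smallest positive non-residue mod 2237.

2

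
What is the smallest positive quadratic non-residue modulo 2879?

(2/2879) = +1, so 2 is a residue.
(3/2879) = +1, so 3 is a residue.
(4/2879) = +1, so 4 is a residue.
(5/2879) = +1, so 5 is a residue.
(6/2879) = +1, so 6 is a residue.
(7/2879) = −1, so 7 is the smallest positive non-residue mod 2879.

7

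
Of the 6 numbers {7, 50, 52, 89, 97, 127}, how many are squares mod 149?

(7/149) = +1 → QR.
(50/149) = -1 → non-residue.
(52/149) = -1 → non-residue.
(89/149) = -1 → non-residue.
(97/149) = -1 → non-residue.
(127/149) = +1 → QR.
Total quadratic residues among the 6: 2.

2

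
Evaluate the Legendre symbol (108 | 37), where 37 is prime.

First reduce: 108 ≡ 34 (mod 37).
Pull out 2: since 37 ≡ 5 (mod 8), (2/37) = -1.
Reciprocity: 17 ≡ 1 and 37 ≡ 1 (mod 4), so (17/37) = +(37/17).
Reduce top mod 17: now compute (3/17).
Reciprocity: 3 ≡ 3 and 17 ≡ 1 (mod 4), so (3/17) = +(17/3).
Reduce top mod 3: now compute (2/3).
Pull out 2: since 3 ≡ 3 (mod 8), (2/3) = -1.
Reached (1/3) = 1. Collecting the sign flips along the way, the symbol is +1.

1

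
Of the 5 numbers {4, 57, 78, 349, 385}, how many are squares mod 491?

2

(4/491) = +1 → QR.
(57/491) = -1 → non-residue.
(78/491) = -1 → non-residue.
(349/491) = +1 → QR.
(385/491) = -1 → non-residue.
Total quadratic residues among the 5: 2.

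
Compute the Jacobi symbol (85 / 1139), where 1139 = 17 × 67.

0

Reciprocity: 85 ≡ 1 and 1139 ≡ 3 (mod 4), so (85/1139) = +(1139/85).
Reduce top mod 85: now compute (34/85).
Pull out 2: since 85 ≡ 5 (mod 8), (2/85) = -1.
Reciprocity: 17 ≡ 1 and 85 ≡ 1 (mod 4), so (17/85) = +(85/17).
Reduce top mod 17: now compute (0/17).
Top reduces to 0: gcd > 1, so the symbol is 0.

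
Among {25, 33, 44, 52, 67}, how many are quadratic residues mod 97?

(25/97) = +1 → QR.
(33/97) = +1 → QR.
(44/97) = +1 → QR.
(52/97) = -1 → non-residue.
(67/97) = -1 → non-residue.
Total quadratic residues among the 5: 3.

3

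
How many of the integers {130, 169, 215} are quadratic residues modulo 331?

3

(130/331) = +1 → QR.
(169/331) = +1 → QR.
(215/331) = +1 → QR.
Total quadratic residues among the 3: 3.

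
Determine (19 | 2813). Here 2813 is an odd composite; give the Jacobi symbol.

1

Reciprocity: 19 ≡ 3 and 2813 ≡ 1 (mod 4), so (19/2813) = +(2813/19).
Reduce top mod 19: now compute (1/19).
Reached (1/19) = 1. Collecting the sign flips along the way, the symbol is +1.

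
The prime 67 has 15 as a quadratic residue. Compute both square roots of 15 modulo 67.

Since 67 ≡ 3 (mod 4), a square root of 15 is 15^((67+1)/4) = 15^17 mod 67.
Repeated squaring: 15^2≡24, 15^4≡40, 15^8≡59, 15^16≡64 (mod 67).
15^17 = 15^(16+1) ≡ 22 (mod 67).
Check: 22² = 484 ≡ 15 (mod 67). The two roots are 22 and 45.

22, 45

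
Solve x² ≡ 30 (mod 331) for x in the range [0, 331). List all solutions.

19, 312

Since 331 ≡ 3 (mod 4), a square root of 30 is 30^((331+1)/4) = 30^83 mod 331.
Repeated squaring: 30^2≡238, 30^4≡43, 30^8≡194, 30^16≡233, 30^32≡5, 30^64≡25 (mod 331).
30^83 = 30^(64+16+2+1) ≡ 19 (mod 331).
Check: 19² = 361 ≡ 30 (mod 331). The two roots are 19 and 312.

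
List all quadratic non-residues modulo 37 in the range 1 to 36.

Square k = 1,…,18 (k and 37−k give the same square):
1²=1, 2²=4, 3²=9, 4²=16, 5²=25, 6²=36, 7²≡12, 8²≡27, 9²≡7, 10²≡26, 11²≡10, 12²≡33, 13²≡21, 14²≡11, 15²≡3, 16²≡34, 17²≡30, 18²≡28 (mod 37).
The residues are {1, 3, 4, 7, 9, 10, 11, 12, 16, 21, 25, 26, 27, 28, 30, 33, 34, 36}; the non-residues are the remaining 18 nonzero classes.

2,5,6,8,13,14,15,17,18,19,20,22,23,24,29,31,32,35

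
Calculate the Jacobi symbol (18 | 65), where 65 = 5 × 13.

Pull out 2: since 65 ≡ 1 (mod 8), (2/65) = +1.
Reciprocity: 9 ≡ 1 and 65 ≡ 1 (mod 4), so (9/65) = +(65/9).
Reduce top mod 9: now compute (2/9).
Pull out 2: since 9 ≡ 1 (mod 8), (2/9) = +1.
Reached (1/9) = 1. Collecting the sign flips along the way, the symbol is +1.

1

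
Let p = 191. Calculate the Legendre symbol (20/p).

Pull out 2^2: since 191 ≡ 7 (mod 8), (2/191) = +1, so (2/191)^2 = +1.
Reciprocity: 5 ≡ 1 and 191 ≡ 3 (mod 4), so (5/191) = +(191/5).
Reduce top mod 5: now compute (1/5).
Reached (1/5) = 1. Collecting the sign flips along the way, the symbol is +1.

1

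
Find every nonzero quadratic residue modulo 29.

1, 4, 5, 6, 7, 9, 13, 16, 20, 22, 23, 24, 25, 28

Square k = 1,…,14 (k and 29−k give the same square):
1²=1, 2²=4, 3²=9, 4²=16, 5²=25, 6²≡7, 7²≡20, 8²≡6, 9²≡23, 10²≡13, 11²≡5, 12²≡28, 13²≡24, 14²≡22 (mod 29).
So the quadratic residues mod 29 are {1, 4, 5, 6, 7, 9, 13, 16, 20, 22, 23, 24, 25, 28}.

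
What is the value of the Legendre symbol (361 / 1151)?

Reciprocity: 361 ≡ 1 and 1151 ≡ 3 (mod 4), so (361/1151) = +(1151/361).
Reduce top mod 361: now compute (68/361).
Pull out 2^2: since 361 ≡ 1 (mod 8), (2/361) = +1, so (2/361)^2 = +1.
Reciprocity: 17 ≡ 1 and 361 ≡ 1 (mod 4), so (17/361) = +(361/17).
Reduce top mod 17: now compute (4/17).
Pull out 2^2: since 17 ≡ 1 (mod 8), (2/17) = +1, so (2/17)^2 = +1.
Reached (1/17) = 1. Collecting the sign flips along the way, the symbol is +1.

1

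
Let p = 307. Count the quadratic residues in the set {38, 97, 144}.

(38/307) = -1 → non-residue.
(97/307) = +1 → QR.
(144/307) = +1 → QR.
Total quadratic residues among the 3: 2.

2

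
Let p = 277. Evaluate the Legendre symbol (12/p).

1

Euler's criterion: (12/277) ≡ 12^138 (mod 277).
12^2 ≡ 144 (mod 277)
12^4 ≡ 238 (mod 277)
12^8 ≡ 136 (mod 277)
12^16 ≡ 214 (mod 277)
12^32 ≡ 91 (mod 277)
12^64 ≡ 248 (mod 277)
12^128 ≡ 10 (mod 277)
12^138 = 12^(128+8+2) ≡ 1 (mod 277).
Result is 1, so (12/277) = 1.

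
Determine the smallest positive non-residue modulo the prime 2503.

3

(2/2503) = +1, so 2 is a residue.
(3/2503) = −1, so 3 is the smallest positive non-residue mod 2503.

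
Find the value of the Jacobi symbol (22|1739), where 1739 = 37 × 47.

1

Pull out 2: since 1739 ≡ 3 (mod 8), (2/1739) = -1.
Reciprocity: 11 ≡ 3 and 1739 ≡ 3 (mod 4), so (11/1739) = −(1739/11).
Reduce top mod 11: now compute (1/11).
Reached (1/11) = 1. Collecting the sign flips along the way, the symbol is +1.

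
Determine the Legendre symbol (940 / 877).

1

First reduce: 940 ≡ 63 (mod 877).
Reciprocity: 63 ≡ 3 and 877 ≡ 1 (mod 4), so (63/877) = +(877/63).
Reduce top mod 63: now compute (58/63).
Pull out 2: since 63 ≡ 7 (mod 8), (2/63) = +1.
Reciprocity: 29 ≡ 1 and 63 ≡ 3 (mod 4), so (29/63) = +(63/29).
Reduce top mod 29: now compute (5/29).
Reciprocity: 5 ≡ 1 and 29 ≡ 1 (mod 4), so (5/29) = +(29/5).
Reduce top mod 5: now compute (4/5).
Pull out 2^2: since 5 ≡ 5 (mod 8), (2/5) = -1, so (2/5)^2 = +1.
Reached (1/5) = 1. Collecting the sign flips along the way, the symbol is +1.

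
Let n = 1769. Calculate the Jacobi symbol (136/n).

Pull out 2^3: since 1769 ≡ 1 (mod 8), (2/1769) = +1, so (2/1769)^3 = +1.
Reciprocity: 17 ≡ 1 and 1769 ≡ 1 (mod 4), so (17/1769) = +(1769/17).
Reduce top mod 17: now compute (1/17).
Reached (1/17) = 1. Collecting the sign flips along the way, the symbol is +1.

1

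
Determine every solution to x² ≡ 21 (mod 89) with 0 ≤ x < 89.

33, 56

89 ≡ 1 (mod 4), so we find a root by search.
Trying successive values, 33² = 1089 ≡ 21 (mod 89). The other root is 89 − 33 = 56.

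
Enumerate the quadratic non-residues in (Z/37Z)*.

Square k = 1,…,18 (k and 37−k give the same square):
1²=1, 2²=4, 3²=9, 4²=16, 5²=25, 6²=36, 7²≡12, 8²≡27, 9²≡7, 10²≡26, 11²≡10, 12²≡33, 13²≡21, 14²≡11, 15²≡3, 16²≡34, 17²≡30, 18²≡28 (mod 37).
The residues are {1, 3, 4, 7, 9, 10, 11, 12, 16, 21, 25, 26, 27, 28, 30, 33, 34, 36}; the non-residues are the remaining 18 nonzero classes.

2, 5, 6, 8, 13, 14, 15, 17, 18, 19, 20, 22, 23, 24, 29, 31, 32, 35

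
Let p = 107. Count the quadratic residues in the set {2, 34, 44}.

2

(2/107) = -1 → non-residue.
(34/107) = +1 → QR.
(44/107) = +1 → QR.
Total quadratic residues among the 3: 2.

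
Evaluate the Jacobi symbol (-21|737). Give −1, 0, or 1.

-1

First reduce: -21 ≡ 716 (mod 737).
Pull out 2^2: since 737 ≡ 1 (mod 8), (2/737) = +1, so (2/737)^2 = +1.
Reciprocity: 179 ≡ 3 and 737 ≡ 1 (mod 4), so (179/737) = +(737/179).
Reduce top mod 179: now compute (21/179).
Reciprocity: 21 ≡ 1 and 179 ≡ 3 (mod 4), so (21/179) = +(179/21).
Reduce top mod 21: now compute (11/21).
Reciprocity: 11 ≡ 3 and 21 ≡ 1 (mod 4), so (11/21) = +(21/11).
Reduce top mod 11: now compute (10/11).
Pull out 2: since 11 ≡ 3 (mod 8), (2/11) = -1.
Reciprocity: 5 ≡ 1 and 11 ≡ 3 (mod 4), so (5/11) = +(11/5).
Reduce top mod 5: now compute (1/5).
Reached (1/5) = 1. Collecting the sign flips along the way, the symbol is -1.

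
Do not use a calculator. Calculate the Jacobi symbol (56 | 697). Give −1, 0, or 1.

1

Pull out 2^3: since 697 ≡ 1 (mod 8), (2/697) = +1, so (2/697)^3 = +1.
Reciprocity: 7 ≡ 3 and 697 ≡ 1 (mod 4), so (7/697) = +(697/7).
Reduce top mod 7: now compute (4/7).
Pull out 2^2: since 7 ≡ 7 (mod 8), (2/7) = +1, so (2/7)^2 = +1.
Reached (1/7) = 1. Collecting the sign flips along the way, the symbol is +1.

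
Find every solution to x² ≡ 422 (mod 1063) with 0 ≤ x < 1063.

Since 1063 ≡ 3 (mod 4), a square root of 422 is 422^((1063+1)/4) = 422^266 mod 1063.
Repeated squaring: 422^2≡563, 422^4≡195, 422^8≡820, 422^16≡584, 422^32≡896, 422^64≡251, 422^128≡284, 422^256≡931 (mod 1063).
422^266 = 422^(256+8+2) ≡ 544 (mod 1063).
Check: 544² = 295936 ≡ 422 (mod 1063). The two roots are 519 and 544.

519, 544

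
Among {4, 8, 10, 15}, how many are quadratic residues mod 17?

(4/17) = +1 → QR.
(8/17) = +1 → QR.
(10/17) = -1 → non-residue.
(15/17) = +1 → QR.
Total quadratic residues among the 4: 3.

3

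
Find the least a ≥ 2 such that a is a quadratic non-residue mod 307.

2

(2/307) = −1, so 2 is the smallest positive non-residue mod 307.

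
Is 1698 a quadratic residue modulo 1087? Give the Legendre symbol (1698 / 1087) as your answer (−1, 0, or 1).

1

Euler's criterion: (1698/1087) ≡ 611^543 (mod 1087).
611^2 ≡ 480 (mod 1087)
611^4 ≡ 1043 (mod 1087)
611^8 ≡ 849 (mod 1087)
611^16 ≡ 120 (mod 1087)
611^32 ≡ 269 (mod 1087)
611^64 ≡ 619 (mod 1087)
611^128 ≡ 537 (mod 1087)
611^256 ≡ 314 (mod 1087)
611^512 ≡ 766 (mod 1087)
611^543 = 611^(512+16+8+4+2+1) ≡ 1 (mod 1087).
Result is 1, so (1698/1087) = 1.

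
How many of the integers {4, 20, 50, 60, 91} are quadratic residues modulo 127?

3

(4/127) = +1 → QR.
(20/127) = -1 → non-residue.
(50/127) = +1 → QR.
(60/127) = +1 → QR.
(91/127) = -1 → non-residue.
Total quadratic residues among the 5: 3.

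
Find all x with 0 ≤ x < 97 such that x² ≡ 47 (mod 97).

97 ≡ 1 (mod 4), so we find a root by search.
Trying successive values, 12² = 144 ≡ 47 (mod 97). The other root is 97 − 12 = 85.

12, 85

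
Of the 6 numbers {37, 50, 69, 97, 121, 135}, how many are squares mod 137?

5

(37/137) = +1 → QR.
(50/137) = +1 → QR.
(69/137) = +1 → QR.
(97/137) = -1 → non-residue.
(121/137) = +1 → QR.
(135/137) = +1 → QR.
Total quadratic residues among the 6: 5.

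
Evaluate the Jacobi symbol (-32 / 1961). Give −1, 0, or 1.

First reduce: -32 ≡ 1929 (mod 1961).
Reciprocity: 1929 ≡ 1 and 1961 ≡ 1 (mod 4), so (1929/1961) = +(1961/1929).
Reduce top mod 1929: now compute (32/1929).
Pull out 2^5: since 1929 ≡ 1 (mod 8), (2/1929) = +1, so (2/1929)^5 = +1.
Reached (1/1929) = 1. Collecting the sign flips along the way, the symbol is +1.

1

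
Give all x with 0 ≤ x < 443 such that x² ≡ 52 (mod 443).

146, 297

Since 443 ≡ 3 (mod 4), a square root of 52 is 52^((443+1)/4) = 52^111 mod 443.
Repeated squaring: 52^2≡46, 52^4≡344, 52^8≡55, 52^16≡367, 52^32≡17, 52^64≡289 (mod 443).
52^111 = 52^(64+32+8+4+2+1) ≡ 146 (mod 443).
Check: 146² = 21316 ≡ 52 (mod 443). The two roots are 146 and 297.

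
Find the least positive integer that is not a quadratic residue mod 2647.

(2/2647) = +1, so 2 is a residue.
(3/2647) = −1, so 3 is the smallest positive non-residue mod 2647.

3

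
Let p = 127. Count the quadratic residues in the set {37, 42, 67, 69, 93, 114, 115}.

4

(37/127) = +1 → QR.
(42/127) = +1 → QR.
(67/127) = -1 → non-residue.
(69/127) = +1 → QR.
(93/127) = -1 → non-residue.
(114/127) = -1 → non-residue.
(115/127) = +1 → QR.
Total quadratic residues among the 7: 4.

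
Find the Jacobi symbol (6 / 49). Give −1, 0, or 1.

1

Pull out 2: since 49 ≡ 1 (mod 8), (2/49) = +1.
Reciprocity: 3 ≡ 3 and 49 ≡ 1 (mod 4), so (3/49) = +(49/3).
Reduce top mod 3: now compute (1/3).
Reached (1/3) = 1. Collecting the sign flips along the way, the symbol is +1.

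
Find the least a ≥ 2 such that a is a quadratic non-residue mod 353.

3

(2/353) = +1, so 2 is a residue.
(3/353) = −1, so 3 is the smallest positive non-residue mod 353.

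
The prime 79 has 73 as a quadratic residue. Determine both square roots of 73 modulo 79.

Since 79 ≡ 3 (mod 4), a square root of 73 is 73^((79+1)/4) = 73^20 mod 79.
Repeated squaring: 73^2≡36, 73^4≡32, 73^8≡76, 73^16≡9 (mod 79).
73^20 = 73^(16+4) ≡ 51 (mod 79).
Check: 51² = 2601 ≡ 73 (mod 79). The two roots are 28 and 51.

28, 51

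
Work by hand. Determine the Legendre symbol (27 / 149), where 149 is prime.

-1

Euler's criterion: (27/149) ≡ 27^74 (mod 149).
27^2 ≡ 133 (mod 149)
27^4 ≡ 107 (mod 149)
27^8 ≡ 125 (mod 149)
27^16 ≡ 129 (mod 149)
27^32 ≡ 102 (mod 149)
27^64 ≡ 123 (mod 149)
27^74 = 27^(64+8+2) ≡ 148 (mod 149).
Result is 148 ≡ −1, so (27/149) = −1.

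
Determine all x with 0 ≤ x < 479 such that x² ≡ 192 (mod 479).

Since 479 ≡ 3 (mod 4), a square root of 192 is 192^((479+1)/4) = 192^120 mod 479.
Repeated squaring: 192^2≡460, 192^4≡361, 192^8≡33, 192^16≡131, 192^32≡396, 192^64≡183 (mod 479).
192^120 = 192^(64+32+16+8) ≡ 231 (mod 479).
Check: 231² = 53361 ≡ 192 (mod 479). The two roots are 231 and 248.

231, 248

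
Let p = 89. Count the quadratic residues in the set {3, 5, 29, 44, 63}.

(3/89) = -1 → non-residue.
(5/89) = +1 → QR.
(29/89) = -1 → non-residue.
(44/89) = +1 → QR.
(63/89) = -1 → non-residue.
Total quadratic residues among the 5: 2.

2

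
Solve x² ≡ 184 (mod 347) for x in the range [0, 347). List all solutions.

Since 347 ≡ 3 (mod 4), a square root of 184 is 184^((347+1)/4) = 184^87 mod 347.
Repeated squaring: 184^2≡197, 184^4≡292, 184^8≡249, 184^16≡235, 184^32≡52, 184^64≡275 (mod 347).
184^87 = 184^(64+16+4+2+1) ≡ 35 (mod 347).
Check: 35² = 1225 ≡ 184 (mod 347). The two roots are 35 and 312.

35, 312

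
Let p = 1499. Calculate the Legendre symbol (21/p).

Reciprocity: 21 ≡ 1 and 1499 ≡ 3 (mod 4), so (21/1499) = +(1499/21).
Reduce top mod 21: now compute (8/21).
Pull out 2^3: since 21 ≡ 5 (mod 8), (2/21) = -1, so (2/21)^3 = -1.
Reached (1/21) = 1. Collecting the sign flips along the way, the symbol is -1.

-1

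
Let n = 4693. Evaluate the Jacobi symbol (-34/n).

First reduce: -34 ≡ 4659 (mod 4693).
Reciprocity: 4659 ≡ 3 and 4693 ≡ 1 (mod 4), so (4659/4693) = +(4693/4659).
Reduce top mod 4659: now compute (34/4659).
Pull out 2: since 4659 ≡ 3 (mod 8), (2/4659) = -1.
Reciprocity: 17 ≡ 1 and 4659 ≡ 3 (mod 4), so (17/4659) = +(4659/17).
Reduce top mod 17: now compute (1/17).
Reached (1/17) = 1. Collecting the sign flips along the way, the symbol is -1.

-1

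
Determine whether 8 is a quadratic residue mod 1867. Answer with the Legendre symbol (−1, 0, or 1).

-1

Pull out 2^3: since 1867 ≡ 3 (mod 8), (2/1867) = -1, so (2/1867)^3 = -1.
Reached (1/1867) = 1. Collecting the sign flips along the way, the symbol is -1.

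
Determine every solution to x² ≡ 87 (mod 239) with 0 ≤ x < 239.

39, 200

Since 239 ≡ 3 (mod 4), a square root of 87 is 87^((239+1)/4) = 87^60 mod 239.
Repeated squaring: 87^2≡160, 87^4≡27, 87^8≡12, 87^16≡144, 87^32≡182 (mod 239).
87^60 = 87^(32+16+8+4) ≡ 200 (mod 239).
Check: 200² = 40000 ≡ 87 (mod 239). The two roots are 39 and 200.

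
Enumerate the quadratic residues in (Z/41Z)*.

1, 2, 4, 5, 8, 9, 10, 16, 18, 20, 21, 23, 25, 31, 32, 33, 36, 37, 39, 40

Square k = 1,…,20 (k and 41−k give the same square):
1²=1, 2²=4, 3²=9, 4²=16, 5²=25, 6²=36, 7²≡8, 8²≡23, 9²≡40, 10²≡18, 11²≡39, 12²≡21, 13²≡5, 14²≡32, 15²≡20, 16²≡10, 17²≡2, 18²≡37, 19²≡33, 20²≡31 (mod 41).
So the quadratic residues mod 41 are {1, 2, 4, 5, 8, 9, 10, 16, 18, 20, 21, 23, 25, 31, 32, 33, 36, 37, 39, 40}.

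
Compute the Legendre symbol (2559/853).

0

First reduce: 2559 ≡ 0 (mod 853).
Top reduces to 0: gcd > 1, so the symbol is 0.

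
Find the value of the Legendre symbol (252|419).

1

Euler's criterion: (252/419) ≡ 252^209 (mod 419).
252^2 ≡ 235 (mod 419)
252^4 ≡ 336 (mod 419)
252^8 ≡ 185 (mod 419)
252^16 ≡ 286 (mod 419)
252^32 ≡ 91 (mod 419)
252^64 ≡ 320 (mod 419)
252^128 ≡ 164 (mod 419)
252^209 = 252^(128+64+16+1) ≡ 1 (mod 419).
Result is 1, so (252/419) = 1.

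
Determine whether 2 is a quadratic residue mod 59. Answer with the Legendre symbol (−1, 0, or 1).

-1

Euler's criterion: (2/59) ≡ 2^29 (mod 59).
2^2 ≡ 4 (mod 59)
2^4 ≡ 16 (mod 59)
2^8 ≡ 20 (mod 59)
2^16 ≡ 46 (mod 59)
2^29 = 2^(16+8+4+1) ≡ 58 (mod 59).
Result is 58 ≡ −1, so (2/59) = −1.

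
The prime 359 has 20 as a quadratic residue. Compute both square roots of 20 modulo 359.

63, 296

Since 359 ≡ 3 (mod 4), a square root of 20 is 20^((359+1)/4) = 20^90 mod 359.
Repeated squaring: 20^2≡41, 20^4≡245, 20^8≡72, 20^16≡158, 20^32≡193, 20^64≡272 (mod 359).
20^90 = 20^(64+16+8+2) ≡ 296 (mod 359).
Check: 296² = 87616 ≡ 20 (mod 359). The two roots are 63 and 296.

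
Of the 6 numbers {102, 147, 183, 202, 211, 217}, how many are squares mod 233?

4

(102/233) = +1 → QR.
(147/233) = -1 → non-residue.
(183/233) = +1 → QR.
(202/233) = +1 → QR.
(211/233) = -1 → non-residue.
(217/233) = +1 → QR.
Total quadratic residues among the 6: 4.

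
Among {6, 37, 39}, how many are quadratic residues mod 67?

3

(6/67) = +1 → QR.
(37/67) = +1 → QR.
(39/67) = +1 → QR.
Total quadratic residues among the 3: 3.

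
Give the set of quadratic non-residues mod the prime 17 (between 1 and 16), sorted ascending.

Square k = 1,…,8 (k and 17−k give the same square):
1²=1, 2²=4, 3²=9, 4²=16, 5²≡8, 6²≡2, 7²≡15, 8²≡13 (mod 17).
The residues are {1, 2, 4, 8, 9, 13, 15, 16}; the non-residues are the remaining 8 nonzero classes.

3 5 6 7 10 11 12 14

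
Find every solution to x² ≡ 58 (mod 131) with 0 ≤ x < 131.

Since 131 ≡ 3 (mod 4), a square root of 58 is 58^((131+1)/4) = 58^33 mod 131.
Repeated squaring: 58^2≡89, 58^4≡61, 58^8≡53, 58^16≡58, 58^32≡89 (mod 131).
58^33 = 58^(32+1) ≡ 53 (mod 131).
Check: 53² = 2809 ≡ 58 (mod 131). The two roots are 53 and 78.

53, 78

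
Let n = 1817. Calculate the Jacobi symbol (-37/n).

1

First reduce: -37 ≡ 1780 (mod 1817).
Pull out 2^2: since 1817 ≡ 1 (mod 8), (2/1817) = +1, so (2/1817)^2 = +1.
Reciprocity: 445 ≡ 1 and 1817 ≡ 1 (mod 4), so (445/1817) = +(1817/445).
Reduce top mod 445: now compute (37/445).
Reciprocity: 37 ≡ 1 and 445 ≡ 1 (mod 4), so (37/445) = +(445/37).
Reduce top mod 37: now compute (1/37).
Reached (1/37) = 1. Collecting the sign flips along the way, the symbol is +1.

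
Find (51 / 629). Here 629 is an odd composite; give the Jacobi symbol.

0

Reciprocity: 51 ≡ 3 and 629 ≡ 1 (mod 4), so (51/629) = +(629/51).
Reduce top mod 51: now compute (17/51).
Reciprocity: 17 ≡ 1 and 51 ≡ 3 (mod 4), so (17/51) = +(51/17).
Reduce top mod 17: now compute (0/17).
Top reduces to 0: gcd > 1, so the symbol is 0.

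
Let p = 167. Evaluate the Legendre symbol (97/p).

Reciprocity: 97 ≡ 1 and 167 ≡ 3 (mod 4), so (97/167) = +(167/97).
Reduce top mod 97: now compute (70/97).
Pull out 2: since 97 ≡ 1 (mod 8), (2/97) = +1.
Reciprocity: 35 ≡ 3 and 97 ≡ 1 (mod 4), so (35/97) = +(97/35).
Reduce top mod 35: now compute (27/35).
Reciprocity: 27 ≡ 3 and 35 ≡ 3 (mod 4), so (27/35) = −(35/27).
Reduce top mod 27: now compute (8/27).
Pull out 2^3: since 27 ≡ 3 (mod 8), (2/27) = -1, so (2/27)^3 = -1.
Reached (1/27) = 1. Collecting the sign flips along the way, the symbol is +1.

1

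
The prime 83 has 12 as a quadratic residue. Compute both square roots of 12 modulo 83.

Since 83 ≡ 3 (mod 4), a square root of 12 is 12^((83+1)/4) = 12^21 mod 83.
Repeated squaring: 12^2≡61, 12^4≡69, 12^8≡30, 12^16≡70 (mod 83).
12^21 = 12^(16+4+1) ≡ 26 (mod 83).
Check: 26² = 676 ≡ 12 (mod 83). The two roots are 26 and 57.

26, 57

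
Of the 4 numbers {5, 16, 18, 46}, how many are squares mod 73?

3

(5/73) = -1 → non-residue.
(16/73) = +1 → QR.
(18/73) = +1 → QR.
(46/73) = +1 → QR.
Total quadratic residues among the 4: 3.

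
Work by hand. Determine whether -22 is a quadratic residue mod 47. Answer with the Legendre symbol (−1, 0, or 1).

First reduce: -22 ≡ 25 (mod 47).
Reciprocity: 25 ≡ 1 and 47 ≡ 3 (mod 4), so (25/47) = +(47/25).
Reduce top mod 25: now compute (22/25).
Pull out 2: since 25 ≡ 1 (mod 8), (2/25) = +1.
Reciprocity: 11 ≡ 3 and 25 ≡ 1 (mod 4), so (11/25) = +(25/11).
Reduce top mod 11: now compute (3/11).
Reciprocity: 3 ≡ 3 and 11 ≡ 3 (mod 4), so (3/11) = −(11/3).
Reduce top mod 3: now compute (2/3).
Pull out 2: since 3 ≡ 3 (mod 8), (2/3) = -1.
Reached (1/3) = 1. Collecting the sign flips along the way, the symbol is +1.

1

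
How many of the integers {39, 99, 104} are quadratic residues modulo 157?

(39/157) = +1 → QR.
(99/157) = +1 → QR.
(104/157) = -1 → non-residue.
Total quadratic residues among the 3: 2.

2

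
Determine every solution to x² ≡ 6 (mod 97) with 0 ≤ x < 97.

97 ≡ 1 (mod 4), so we find a root by search.
Trying successive values, 43² = 1849 ≡ 6 (mod 97). The other root is 97 − 43 = 54.

43, 54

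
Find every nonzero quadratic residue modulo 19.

1 4 5 6 7 9 11 16 17

Square k = 1,…,9 (k and 19−k give the same square):
1²=1, 2²=4, 3²=9, 4²=16, 5²≡6, 6²≡17, 7²≡11, 8²≡7, 9²≡5 (mod 19).
So the quadratic residues mod 19 are {1, 4, 5, 6, 7, 9, 11, 16, 17}.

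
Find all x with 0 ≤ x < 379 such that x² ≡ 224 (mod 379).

Since 379 ≡ 3 (mod 4), a square root of 224 is 224^((379+1)/4) = 224^95 mod 379.
Repeated squaring: 224^2≡148, 224^4≡301, 224^8≡20, 224^16≡21, 224^32≡62, 224^64≡54 (mod 379).
224^95 = 224^(64+16+8+4+2+1) ≡ 130 (mod 379).
Check: 130² = 16900 ≡ 224 (mod 379). The two roots are 130 and 249.

130, 249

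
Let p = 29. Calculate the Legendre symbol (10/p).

Pull out 2: since 29 ≡ 5 (mod 8), (2/29) = -1.
Reciprocity: 5 ≡ 1 and 29 ≡ 1 (mod 4), so (5/29) = +(29/5).
Reduce top mod 5: now compute (4/5).
Pull out 2^2: since 5 ≡ 5 (mod 8), (2/5) = -1, so (2/5)^2 = +1.
Reached (1/5) = 1. Collecting the sign flips along the way, the symbol is -1.

-1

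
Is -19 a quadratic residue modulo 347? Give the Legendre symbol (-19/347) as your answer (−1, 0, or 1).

Euler's criterion: (-19/347) ≡ 328^173 (mod 347).
328^2 ≡ 14 (mod 347)
328^4 ≡ 196 (mod 347)
328^8 ≡ 246 (mod 347)
328^16 ≡ 138 (mod 347)
328^32 ≡ 306 (mod 347)
328^64 ≡ 293 (mod 347)
328^128 ≡ 140 (mod 347)
328^173 = 328^(128+32+8+4+1) ≡ 1 (mod 347).
Result is 1, so (-19/347) = 1.

1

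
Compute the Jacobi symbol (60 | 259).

Pull out 2^2: since 259 ≡ 3 (mod 8), (2/259) = -1, so (2/259)^2 = +1.
Reciprocity: 15 ≡ 3 and 259 ≡ 3 (mod 4), so (15/259) = −(259/15).
Reduce top mod 15: now compute (4/15).
Pull out 2^2: since 15 ≡ 7 (mod 8), (2/15) = +1, so (2/15)^2 = +1.
Reached (1/15) = 1. Collecting the sign flips along the way, the symbol is -1.

-1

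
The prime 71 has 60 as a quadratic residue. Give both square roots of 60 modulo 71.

29, 42

Since 71 ≡ 3 (mod 4), a square root of 60 is 60^((71+1)/4) = 60^18 mod 71.
Repeated squaring: 60^2≡50, 60^4≡15, 60^8≡12, 60^16≡2 (mod 71).
60^18 = 60^(16+2) ≡ 29 (mod 71).
Check: 29² = 841 ≡ 60 (mod 71). The two roots are 29 and 42.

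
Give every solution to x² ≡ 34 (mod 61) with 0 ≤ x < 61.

20, 41

61 ≡ 1 (mod 4), so we find a root by search.
Trying successive values, 20² = 400 ≡ 34 (mod 61). The other root is 61 − 20 = 41.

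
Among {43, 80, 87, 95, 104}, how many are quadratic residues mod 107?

1

(43/107) = -1 → non-residue.
(80/107) = -1 → non-residue.
(87/107) = +1 → QR.
(95/107) = -1 → non-residue.
(104/107) = -1 → non-residue.
Total quadratic residues among the 5: 1.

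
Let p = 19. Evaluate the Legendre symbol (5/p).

1

Reciprocity: 5 ≡ 1 and 19 ≡ 3 (mod 4), so (5/19) = +(19/5).
Reduce top mod 5: now compute (4/5).
Pull out 2^2: since 5 ≡ 5 (mod 8), (2/5) = -1, so (2/5)^2 = +1.
Reached (1/5) = 1. Collecting the sign flips along the way, the symbol is +1.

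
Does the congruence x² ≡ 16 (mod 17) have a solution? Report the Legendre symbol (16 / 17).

Pull out 2^4: since 17 ≡ 1 (mod 8), (2/17) = +1, so (2/17)^4 = +1.
Reached (1/17) = 1. Collecting the sign flips along the way, the symbol is +1.

1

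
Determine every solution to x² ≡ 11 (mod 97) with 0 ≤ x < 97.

97 ≡ 1 (mod 4), so we find a root by search.
Trying successive values, 37² = 1369 ≡ 11 (mod 97). The other root is 97 − 37 = 60.

37, 60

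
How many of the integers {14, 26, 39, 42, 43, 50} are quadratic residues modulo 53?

(14/53) = -1 → non-residue.
(26/53) = -1 → non-residue.
(39/53) = -1 → non-residue.
(42/53) = +1 → QR.
(43/53) = +1 → QR.
(50/53) = -1 → non-residue.
Total quadratic residues among the 6: 2.

2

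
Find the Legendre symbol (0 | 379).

Top reduces to 0: gcd > 1, so the symbol is 0.

0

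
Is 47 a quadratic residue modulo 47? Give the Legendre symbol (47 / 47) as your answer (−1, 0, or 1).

First reduce: 47 ≡ 0 (mod 47).
Top reduces to 0: gcd > 1, so the symbol is 0.

0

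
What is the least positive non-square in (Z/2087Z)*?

5

(2/2087) = +1, so 2 is a residue.
(3/2087) = +1, so 3 is a residue.
(4/2087) = +1, so 4 is a residue.
(5/2087) = −1, so 5 is the smallest positive non-residue mod 2087.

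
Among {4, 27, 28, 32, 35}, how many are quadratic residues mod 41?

2

(4/41) = +1 → QR.
(27/41) = -1 → non-residue.
(28/41) = -1 → non-residue.
(32/41) = +1 → QR.
(35/41) = -1 → non-residue.
Total quadratic residues among the 5: 2.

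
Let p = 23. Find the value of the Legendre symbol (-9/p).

-1

Euler's criterion: (-9/23) ≡ 14^11 (mod 23).
14^2 ≡ 12 (mod 23)
14^4 ≡ 6 (mod 23)
14^8 ≡ 13 (mod 23)
14^11 = 14^(8+2+1) ≡ 22 (mod 23).
Result is 22 ≡ −1, so (-9/23) = −1.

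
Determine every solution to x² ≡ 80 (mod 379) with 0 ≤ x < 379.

Since 379 ≡ 3 (mod 4), a square root of 80 is 80^((379+1)/4) = 80^95 mod 379.
Repeated squaring: 80^2≡336, 80^4≡333, 80^8≡221, 80^16≡329, 80^32≡226, 80^64≡290 (mod 379).
80^95 = 80^(64+16+8+4+2+1) ≡ 156 (mod 379).
Check: 156² = 24336 ≡ 80 (mod 379). The two roots are 156 and 223.

156, 223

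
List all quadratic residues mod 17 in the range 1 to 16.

Square k = 1,…,8 (k and 17−k give the same square):
1²=1, 2²=4, 3²=9, 4²=16, 5²≡8, 6²≡2, 7²≡15, 8²≡13 (mod 17).
So the quadratic residues mod 17 are {1, 2, 4, 8, 9, 13, 15, 16}.

1 2 4 8 9 13 15 16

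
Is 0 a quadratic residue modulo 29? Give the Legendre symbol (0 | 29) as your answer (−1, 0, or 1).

0

Top reduces to 0: gcd > 1, so the symbol is 0.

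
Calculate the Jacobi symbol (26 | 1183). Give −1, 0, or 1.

Pull out 2: since 1183 ≡ 7 (mod 8), (2/1183) = +1.
Reciprocity: 13 ≡ 1 and 1183 ≡ 3 (mod 4), so (13/1183) = +(1183/13).
Reduce top mod 13: now compute (0/13).
Top reduces to 0: gcd > 1, so the symbol is 0.

0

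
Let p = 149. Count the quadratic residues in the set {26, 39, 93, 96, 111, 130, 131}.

(26/149) = +1 → QR.
(39/149) = +1 → QR.
(93/149) = -1 → non-residue.
(96/149) = +1 → QR.
(111/149) = -1 → non-residue.
(130/149) = +1 → QR.
(131/149) = -1 → non-residue.
Total quadratic residues among the 7: 4.

4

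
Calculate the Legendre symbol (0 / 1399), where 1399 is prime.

Top reduces to 0: gcd > 1, so the symbol is 0.

0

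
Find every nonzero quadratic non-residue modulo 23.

Square k = 1,…,11 (k and 23−k give the same square):
1²=1, 2²=4, 3²=9, 4²=16, 5²≡2, 6²≡13, 7²≡3, 8²≡18, 9²≡12, 10²≡8, 11²≡6 (mod 23).
The residues are {1, 2, 3, 4, 6, 8, 9, 12, 13, 16, 18}; the non-residues are the remaining 11 nonzero classes.

5, 7, 10, 11, 14, 15, 17, 19, 20, 21, 22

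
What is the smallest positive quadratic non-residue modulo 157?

(2/157) = −1, so 2 is the smallest positive non-residue mod 157.

2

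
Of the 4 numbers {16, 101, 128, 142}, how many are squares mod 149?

2

(16/149) = +1 → QR.
(101/149) = -1 → non-residue.
(128/149) = -1 → non-residue.
(142/149) = +1 → QR.
Total quadratic residues among the 4: 2.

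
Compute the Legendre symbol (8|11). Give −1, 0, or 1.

Euler's criterion: (8/11) ≡ 8^5 (mod 11).
8^2 ≡ 9 (mod 11)
8^4 ≡ 4 (mod 11)
8^5 = 8^(4+1) ≡ 10 (mod 11).
Result is 10 ≡ −1, so (8/11) = −1.

-1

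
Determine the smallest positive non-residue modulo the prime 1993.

(2/1993) = +1, so 2 is a residue.
(3/1993) = +1, so 3 is a residue.
(4/1993) = +1, so 4 is a residue.
(5/1993) = −1, so 5 is the smallest positive non-residue mod 1993.

5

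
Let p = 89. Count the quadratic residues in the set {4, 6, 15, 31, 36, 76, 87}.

3

(4/89) = +1 → QR.
(6/89) = -1 → non-residue.
(15/89) = -1 → non-residue.
(31/89) = -1 → non-residue.
(36/89) = +1 → QR.
(76/89) = -1 → non-residue.
(87/89) = +1 → QR.
Total quadratic residues among the 7: 3.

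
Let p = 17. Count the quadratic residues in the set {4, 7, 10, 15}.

2

(4/17) = +1 → QR.
(7/17) = -1 → non-residue.
(10/17) = -1 → non-residue.
(15/17) = +1 → QR.
Total quadratic residues among the 4: 2.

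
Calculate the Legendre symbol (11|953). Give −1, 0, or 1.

Euler's criterion: (11/953) ≡ 11^476 (mod 953).
11^2 ≡ 121 (mod 953)
11^4 ≡ 346 (mod 953)
11^8 ≡ 591 (mod 953)
11^16 ≡ 483 (mod 953)
11^32 ≡ 757 (mod 953)
11^64 ≡ 296 (mod 953)
11^128 ≡ 893 (mod 953)
11^256 ≡ 741 (mod 953)
11^476 = 11^(256+128+64+16+8+4) ≡ 952 (mod 953).
Result is 952 ≡ −1, so (11/953) = −1.

-1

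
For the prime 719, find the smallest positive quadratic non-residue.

11

(2/719) = +1, so 2 is a residue.
(3/719) = +1, so 3 is a residue.
(4/719) = +1, so 4 is a residue.
(5/719) = +1, so 5 is a residue.
(6/719) = +1, so 6 is a residue.
(7/719) = +1, so 7 is a residue.
(8/719) = +1, so 8 is a residue.
(9/719) = +1, so 9 is a residue.
(10/719) = +1, so 10 is a residue.
(11/719) = −1, so 11 is the smallest positive non-residue mod 719.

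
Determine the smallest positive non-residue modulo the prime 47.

5

(2/47) = +1, so 2 is a residue.
(3/47) = +1, so 3 is a residue.
(4/47) = +1, so 4 is a residue.
(5/47) = −1, so 5 is the smallest positive non-residue mod 47.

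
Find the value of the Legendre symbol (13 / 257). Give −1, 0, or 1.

Euler's criterion: (13/257) ≡ 13^128 (mod 257).
13^2 ≡ 169 (mod 257)
13^4 ≡ 34 (mod 257)
13^8 ≡ 128 (mod 257)
13^16 ≡ 193 (mod 257)
13^32 ≡ 241 (mod 257)
13^64 ≡ 256 (mod 257)
13^128 ≡ 1 (mod 257)
13^128 = 13^(128) ≡ 1 (mod 257).
Result is 1, so (13/257) = 1.

1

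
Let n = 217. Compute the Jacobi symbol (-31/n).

First reduce: -31 ≡ 186 (mod 217).
Pull out 2: since 217 ≡ 1 (mod 8), (2/217) = +1.
Reciprocity: 93 ≡ 1 and 217 ≡ 1 (mod 4), so (93/217) = +(217/93).
Reduce top mod 93: now compute (31/93).
Reciprocity: 31 ≡ 3 and 93 ≡ 1 (mod 4), so (31/93) = +(93/31).
Reduce top mod 31: now compute (0/31).
Top reduces to 0: gcd > 1, so the symbol is 0.

0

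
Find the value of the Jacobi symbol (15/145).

0

Reciprocity: 15 ≡ 3 and 145 ≡ 1 (mod 4), so (15/145) = +(145/15).
Reduce top mod 15: now compute (10/15).
Pull out 2: since 15 ≡ 7 (mod 8), (2/15) = +1.
Reciprocity: 5 ≡ 1 and 15 ≡ 3 (mod 4), so (5/15) = +(15/5).
Reduce top mod 5: now compute (0/5).
Top reduces to 0: gcd > 1, so the symbol is 0.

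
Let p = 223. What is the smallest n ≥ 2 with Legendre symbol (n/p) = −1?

(2/223) = +1, so 2 is a residue.
(3/223) = −1, so 3 is the smallest positive non-residue mod 223.

3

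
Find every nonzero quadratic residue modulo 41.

1 2 4 5 8 9 10 16 18 20 21 23 25 31 32 33 36 37 39 40

Square k = 1,…,20 (k and 41−k give the same square):
1²=1, 2²=4, 3²=9, 4²=16, 5²=25, 6²=36, 7²≡8, 8²≡23, 9²≡40, 10²≡18, 11²≡39, 12²≡21, 13²≡5, 14²≡32, 15²≡20, 16²≡10, 17²≡2, 18²≡37, 19²≡33, 20²≡31 (mod 41).
So the quadratic residues mod 41 are {1, 2, 4, 5, 8, 9, 10, 16, 18, 20, 21, 23, 25, 31, 32, 33, 36, 37, 39, 40}.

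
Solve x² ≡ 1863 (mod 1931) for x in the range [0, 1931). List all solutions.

Since 1931 ≡ 3 (mod 4), a square root of 1863 is 1863^((1931+1)/4) = 1863^483 mod 1931.
Repeated squaring: 1863^2≡762, 1863^4≡1344, 1863^8≡851, 1863^16≡76, 1863^32≡1914, 1863^64≡289, 1863^128≡488, 1863^256≡631 (mod 1931).
1863^483 = 1863^(256+128+64+32+2+1) ≡ 1779 (mod 1931).
Check: 1779² = 3164841 ≡ 1863 (mod 1931). The two roots are 152 and 1779.

152, 1779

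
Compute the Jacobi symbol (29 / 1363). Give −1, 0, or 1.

Reciprocity: 29 ≡ 1 and 1363 ≡ 3 (mod 4), so (29/1363) = +(1363/29).
Reduce top mod 29: now compute (0/29).
Top reduces to 0: gcd > 1, so the symbol is 0.

0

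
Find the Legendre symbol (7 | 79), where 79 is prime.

Euler's criterion: (7/79) ≡ 7^39 (mod 79).
7^2 ≡ 49 (mod 79)
7^4 ≡ 31 (mod 79)
7^8 ≡ 13 (mod 79)
7^16 ≡ 11 (mod 79)
7^32 ≡ 42 (mod 79)
7^39 = 7^(32+4+2+1) ≡ 78 (mod 79).
Result is 78 ≡ −1, so (7/79) = −1.

-1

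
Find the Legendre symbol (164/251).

1

Pull out 2^2: since 251 ≡ 3 (mod 8), (2/251) = -1, so (2/251)^2 = +1.
Reciprocity: 41 ≡ 1 and 251 ≡ 3 (mod 4), so (41/251) = +(251/41).
Reduce top mod 41: now compute (5/41).
Reciprocity: 5 ≡ 1 and 41 ≡ 1 (mod 4), so (5/41) = +(41/5).
Reduce top mod 5: now compute (1/5).
Reached (1/5) = 1. Collecting the sign flips along the way, the symbol is +1.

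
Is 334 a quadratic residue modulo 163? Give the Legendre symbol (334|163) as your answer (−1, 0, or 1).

First reduce: 334 ≡ 8 (mod 163).
Pull out 2^3: since 163 ≡ 3 (mod 8), (2/163) = -1, so (2/163)^3 = -1.
Reached (1/163) = 1. Collecting the sign flips along the way, the symbol is -1.

-1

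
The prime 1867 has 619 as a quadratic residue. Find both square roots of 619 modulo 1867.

Since 1867 ≡ 3 (mod 4), a square root of 619 is 619^((1867+1)/4) = 619^467 mod 1867.
Repeated squaring: 619^2≡426, 619^4≡377, 619^8≡237, 619^16≡159, 619^32≡1010, 619^64≡718, 619^128≡232, 619^256≡1548 (mod 1867).
619^467 = 619^(256+128+64+16+2+1) ≡ 185 (mod 1867).
Check: 185² = 34225 ≡ 619 (mod 1867). The two roots are 185 and 1682.

185, 1682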